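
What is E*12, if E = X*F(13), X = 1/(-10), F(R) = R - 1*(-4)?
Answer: -102/5 ≈ -20.400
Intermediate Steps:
F(R) = 4 + R (F(R) = R + 4 = 4 + R)
X = -⅒ ≈ -0.10000
E = -17/10 (E = -(4 + 13)/10 = -⅒*17 = -17/10 ≈ -1.7000)
E*12 = -17/10*12 = -102/5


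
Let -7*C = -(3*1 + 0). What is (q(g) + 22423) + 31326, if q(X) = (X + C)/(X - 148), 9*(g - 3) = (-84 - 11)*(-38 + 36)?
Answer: 419509399/7805 ≈ 53749.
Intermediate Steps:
C = 3/7 (C = -(-1)*(3*1 + 0)/7 = -(-1)*(3 + 0)/7 = -(-1)*3/7 = -1/7*(-3) = 3/7 ≈ 0.42857)
g = 217/9 (g = 3 + ((-84 - 11)*(-38 + 36))/9 = 3 + (-95*(-2))/9 = 3 + (1/9)*190 = 3 + 190/9 = 217/9 ≈ 24.111)
q(X) = (3/7 + X)/(-148 + X) (q(X) = (X + 3/7)/(X - 148) = (3/7 + X)/(-148 + X))
(q(g) + 22423) + 31326 = ((3/7 + 217/9)/(-148 + 217/9) + 22423) + 31326 = ((1546/63)/(-1115/9) + 22423) + 31326 = (-9/1115*1546/63 + 22423) + 31326 = (-1546/7805 + 22423) + 31326 = 175009969/7805 + 31326 = 419509399/7805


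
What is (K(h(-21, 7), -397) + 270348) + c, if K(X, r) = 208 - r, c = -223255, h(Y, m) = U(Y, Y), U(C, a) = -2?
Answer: 47698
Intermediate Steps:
h(Y, m) = -2
(K(h(-21, 7), -397) + 270348) + c = ((208 - 1*(-397)) + 270348) - 223255 = ((208 + 397) + 270348) - 223255 = (605 + 270348) - 223255 = 270953 - 223255 = 47698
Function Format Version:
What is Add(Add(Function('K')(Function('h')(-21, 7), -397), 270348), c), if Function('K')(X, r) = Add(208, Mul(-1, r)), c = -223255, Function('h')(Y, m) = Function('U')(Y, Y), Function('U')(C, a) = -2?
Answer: 47698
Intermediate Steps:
Function('h')(Y, m) = -2
Add(Add(Function('K')(Function('h')(-21, 7), -397), 270348), c) = Add(Add(Add(208, Mul(-1, -397)), 270348), -223255) = Add(Add(Add(208, 397), 270348), -223255) = Add(Add(605, 270348), -223255) = Add(270953, -223255) = 47698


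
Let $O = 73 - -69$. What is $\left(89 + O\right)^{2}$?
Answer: $53361$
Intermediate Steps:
$O = 142$ ($O = 73 + 69 = 142$)
$\left(89 + O\right)^{2} = \left(89 + 142\right)^{2} = 231^{2} = 53361$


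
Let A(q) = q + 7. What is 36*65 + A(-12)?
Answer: 2335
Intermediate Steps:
A(q) = 7 + q
36*65 + A(-12) = 36*65 + (7 - 12) = 2340 - 5 = 2335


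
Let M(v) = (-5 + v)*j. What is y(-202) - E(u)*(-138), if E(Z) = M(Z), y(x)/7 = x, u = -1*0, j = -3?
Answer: 656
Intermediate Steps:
u = 0
y(x) = 7*x
M(v) = 15 - 3*v (M(v) = (-5 + v)*(-3) = 15 - 3*v)
E(Z) = 15 - 3*Z
y(-202) - E(u)*(-138) = 7*(-202) - (15 - 3*0)*(-138) = -1414 - (15 + 0)*(-138) = -1414 - 15*(-138) = -1414 - 1*(-2070) = -1414 + 2070 = 656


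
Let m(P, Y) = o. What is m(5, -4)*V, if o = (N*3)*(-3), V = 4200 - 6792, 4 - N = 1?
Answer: 69984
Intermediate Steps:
N = 3 (N = 4 - 1*1 = 4 - 1 = 3)
V = -2592
o = -27 (o = (3*3)*(-3) = 9*(-3) = -27)
m(P, Y) = -27
m(5, -4)*V = -27*(-2592) = 69984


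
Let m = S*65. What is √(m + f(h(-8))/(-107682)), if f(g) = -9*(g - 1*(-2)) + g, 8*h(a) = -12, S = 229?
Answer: 6*√133177256942/17947 ≈ 122.00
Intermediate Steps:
h(a) = -3/2 (h(a) = (⅛)*(-12) = -3/2)
m = 14885 (m = 229*65 = 14885)
f(g) = -18 - 8*g (f(g) = -9*(g + 2) + g = -9*(2 + g) + g = (-18 - 9*g) + g = -18 - 8*g)
√(m + f(h(-8))/(-107682)) = √(14885 + (-18 - 8*(-3/2))/(-107682)) = √(14885 + (-18 + 12)*(-1/107682)) = √(14885 - 6*(-1/107682)) = √(14885 + 1/17947) = √(267141096/17947) = 6*√133177256942/17947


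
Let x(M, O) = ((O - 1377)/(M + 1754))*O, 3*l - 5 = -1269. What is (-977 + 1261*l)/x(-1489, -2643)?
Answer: -84632255/6374916 ≈ -13.276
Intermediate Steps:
l = -1264/3 (l = 5/3 + (1/3)*(-1269) = 5/3 - 423 = -1264/3 ≈ -421.33)
x(M, O) = O*(-1377 + O)/(1754 + M) (x(M, O) = ((-1377 + O)/(1754 + M))*O = O*(-1377 + O)/(1754 + M))
(-977 + 1261*l)/x(-1489, -2643) = (-977 + 1261*(-1264/3))/((-2643*(-1377 - 2643)/(1754 - 1489))) = (-977 - 1593904/3)/((-2643*(-4020)/265)) = -1596835/(3*((-2643*1/265*(-4020)))) = -1596835/(3*2124972/53) = -1596835/3*53/2124972 = -84632255/6374916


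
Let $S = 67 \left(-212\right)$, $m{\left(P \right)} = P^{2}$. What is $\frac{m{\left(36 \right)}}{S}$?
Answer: $- \frac{324}{3551} \approx -0.091242$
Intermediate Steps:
$S = -14204$
$\frac{m{\left(36 \right)}}{S} = \frac{36^{2}}{-14204} = 1296 \left(- \frac{1}{14204}\right) = - \frac{324}{3551}$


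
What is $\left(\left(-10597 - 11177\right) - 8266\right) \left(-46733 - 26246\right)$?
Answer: $2192289160$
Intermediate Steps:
$\left(\left(-10597 - 11177\right) - 8266\right) \left(-46733 - 26246\right) = \left(\left(-10597 - 11177\right) - 8266\right) \left(-72979\right) = \left(-21774 - 8266\right) \left(-72979\right) = \left(-30040\right) \left(-72979\right) = 2192289160$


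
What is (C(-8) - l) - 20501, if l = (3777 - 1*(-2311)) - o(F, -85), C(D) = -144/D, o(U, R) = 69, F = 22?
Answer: -26502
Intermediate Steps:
l = 6019 (l = (3777 - 1*(-2311)) - 1*69 = (3777 + 2311) - 69 = 6088 - 69 = 6019)
(C(-8) - l) - 20501 = (-144/(-8) - 1*6019) - 20501 = (-144*(-⅛) - 6019) - 20501 = (18 - 6019) - 20501 = -6001 - 20501 = -26502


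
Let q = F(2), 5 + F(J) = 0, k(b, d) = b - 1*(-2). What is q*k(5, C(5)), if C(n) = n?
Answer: -35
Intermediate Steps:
k(b, d) = 2 + b (k(b, d) = b + 2 = 2 + b)
F(J) = -5 (F(J) = -5 + 0 = -5)
q = -5
q*k(5, C(5)) = -5*(2 + 5) = -5*7 = -35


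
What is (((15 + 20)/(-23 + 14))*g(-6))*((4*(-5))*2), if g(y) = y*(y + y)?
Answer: 11200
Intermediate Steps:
g(y) = 2*y² (g(y) = y*(2*y) = 2*y²)
(((15 + 20)/(-23 + 14))*g(-6))*((4*(-5))*2) = (((15 + 20)/(-23 + 14))*(2*(-6)²))*((4*(-5))*2) = ((35/(-9))*(2*36))*(-20*2) = ((35*(-⅑))*72)*(-40) = -35/9*72*(-40) = -280*(-40) = 11200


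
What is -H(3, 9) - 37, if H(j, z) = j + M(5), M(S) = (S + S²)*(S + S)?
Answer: -340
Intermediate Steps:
M(S) = 2*S*(S + S²) (M(S) = (S + S²)*(2*S) = 2*S*(S + S²))
H(j, z) = 300 + j (H(j, z) = j + 2*5²*(1 + 5) = j + 2*25*6 = j + 300 = 300 + j)
-H(3, 9) - 37 = -(300 + 3) - 37 = -1*303 - 37 = -303 - 37 = -340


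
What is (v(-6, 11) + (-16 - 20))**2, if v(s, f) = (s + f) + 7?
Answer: 576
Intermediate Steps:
v(s, f) = 7 + f + s (v(s, f) = (f + s) + 7 = 7 + f + s)
(v(-6, 11) + (-16 - 20))**2 = ((7 + 11 - 6) + (-16 - 20))**2 = (12 - 36)**2 = (-24)**2 = 576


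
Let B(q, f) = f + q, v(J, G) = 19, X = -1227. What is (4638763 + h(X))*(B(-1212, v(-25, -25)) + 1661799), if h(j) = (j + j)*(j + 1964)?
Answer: 4699788979990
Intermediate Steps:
h(j) = 2*j*(1964 + j) (h(j) = (2*j)*(1964 + j) = 2*j*(1964 + j))
(4638763 + h(X))*(B(-1212, v(-25, -25)) + 1661799) = (4638763 + 2*(-1227)*(1964 - 1227))*((19 - 1212) + 1661799) = (4638763 + 2*(-1227)*737)*(-1193 + 1661799) = (4638763 - 1808598)*1660606 = 2830165*1660606 = 4699788979990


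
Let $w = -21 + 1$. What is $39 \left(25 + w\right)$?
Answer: $195$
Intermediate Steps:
$w = -20$
$39 \left(25 + w\right) = 39 \left(25 - 20\right) = 39 \cdot 5 = 195$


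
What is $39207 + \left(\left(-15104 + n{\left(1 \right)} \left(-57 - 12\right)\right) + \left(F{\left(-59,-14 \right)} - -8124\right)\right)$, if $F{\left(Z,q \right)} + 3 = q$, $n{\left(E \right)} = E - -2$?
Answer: $32003$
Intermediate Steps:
$n{\left(E \right)} = 2 + E$ ($n{\left(E \right)} = E + 2 = 2 + E$)
$F{\left(Z,q \right)} = -3 + q$
$39207 + \left(\left(-15104 + n{\left(1 \right)} \left(-57 - 12\right)\right) + \left(F{\left(-59,-14 \right)} - -8124\right)\right) = 39207 - \left(6997 - \left(2 + 1\right) \left(-57 - 12\right)\right) = 39207 + \left(\left(-15104 + 3 \left(-69\right)\right) + \left(-17 + 8124\right)\right) = 39207 + \left(\left(-15104 - 207\right) + 8107\right) = 39207 + \left(-15311 + 8107\right) = 39207 - 7204 = 32003$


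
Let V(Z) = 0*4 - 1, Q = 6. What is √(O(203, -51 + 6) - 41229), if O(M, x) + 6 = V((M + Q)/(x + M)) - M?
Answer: I*√41439 ≈ 203.57*I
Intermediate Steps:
V(Z) = -1 (V(Z) = 0 - 1 = -1)
O(M, x) = -7 - M (O(M, x) = -6 + (-1 - M) = -7 - M)
√(O(203, -51 + 6) - 41229) = √((-7 - 1*203) - 41229) = √((-7 - 203) - 41229) = √(-210 - 41229) = √(-41439) = I*√41439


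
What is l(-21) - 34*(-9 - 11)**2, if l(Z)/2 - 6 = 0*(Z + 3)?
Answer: -13588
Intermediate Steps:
l(Z) = 12 (l(Z) = 12 + 2*(0*(Z + 3)) = 12 + 2*(0*(3 + Z)) = 12 + 2*0 = 12 + 0 = 12)
l(-21) - 34*(-9 - 11)**2 = 12 - 34*(-9 - 11)**2 = 12 - 34*(-20)**2 = 12 - 34*400 = 12 - 13600 = -13588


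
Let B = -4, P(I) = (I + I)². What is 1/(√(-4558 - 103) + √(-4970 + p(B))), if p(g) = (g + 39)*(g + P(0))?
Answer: -I/(√4661 + √5110) ≈ -0.0071553*I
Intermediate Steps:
P(I) = 4*I² (P(I) = (2*I)² = 4*I²)
p(g) = g*(39 + g) (p(g) = (g + 39)*(g + 4*0²) = (39 + g)*(g + 4*0) = (39 + g)*(g + 0) = (39 + g)*g = g*(39 + g))
1/(√(-4558 - 103) + √(-4970 + p(B))) = 1/(√(-4558 - 103) + √(-4970 - 4*(39 - 4))) = 1/(√(-4661) + √(-4970 - 4*35)) = 1/(I*√4661 + √(-4970 - 140)) = 1/(I*√4661 + √(-5110)) = 1/(I*√4661 + I*√5110)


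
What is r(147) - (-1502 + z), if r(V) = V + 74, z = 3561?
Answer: -1838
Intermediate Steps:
r(V) = 74 + V
r(147) - (-1502 + z) = (74 + 147) - (-1502 + 3561) = 221 - 1*2059 = 221 - 2059 = -1838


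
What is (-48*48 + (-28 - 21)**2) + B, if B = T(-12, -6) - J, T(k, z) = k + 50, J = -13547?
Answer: 13682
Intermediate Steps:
T(k, z) = 50 + k
B = 13585 (B = (50 - 12) - 1*(-13547) = 38 + 13547 = 13585)
(-48*48 + (-28 - 21)**2) + B = (-48*48 + (-28 - 21)**2) + 13585 = (-2304 + (-49)**2) + 13585 = (-2304 + 2401) + 13585 = 97 + 13585 = 13682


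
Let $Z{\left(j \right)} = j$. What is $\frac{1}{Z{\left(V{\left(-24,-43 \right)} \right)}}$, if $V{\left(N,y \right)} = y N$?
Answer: $\frac{1}{1032} \approx 0.00096899$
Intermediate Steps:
$V{\left(N,y \right)} = N y$
$\frac{1}{Z{\left(V{\left(-24,-43 \right)} \right)}} = \frac{1}{\left(-24\right) \left(-43\right)} = \frac{1}{1032}$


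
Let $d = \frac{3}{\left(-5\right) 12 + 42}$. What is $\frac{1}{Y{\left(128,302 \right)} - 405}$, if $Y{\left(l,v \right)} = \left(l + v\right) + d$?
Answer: $\frac{6}{149} \approx 0.040268$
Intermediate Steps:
$d = - \frac{1}{6}$ ($d = \frac{3}{-60 + 42} = \frac{3}{-18} = 3 \left(- \frac{1}{18}\right) = - \frac{1}{6} \approx -0.16667$)
$Y{\left(l,v \right)} = - \frac{1}{6} + l + v$ ($Y{\left(l,v \right)} = \left(l + v\right) - \frac{1}{6} = - \frac{1}{6} + l + v$)
$\frac{1}{Y{\left(128,302 \right)} - 405} = \frac{1}{\left(- \frac{1}{6} + 128 + 302\right) - 405} = \frac{1}{\frac{2579}{6} - 405} = \frac{1}{\frac{149}{6}} = \frac{6}{149}$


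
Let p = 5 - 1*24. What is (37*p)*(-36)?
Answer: 25308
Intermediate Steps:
p = -19 (p = 5 - 24 = -19)
(37*p)*(-36) = (37*(-19))*(-36) = -703*(-36) = 25308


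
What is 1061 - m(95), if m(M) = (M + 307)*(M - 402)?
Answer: 124475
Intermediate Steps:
m(M) = (-402 + M)*(307 + M) (m(M) = (307 + M)*(-402 + M) = (-402 + M)*(307 + M))
1061 - m(95) = 1061 - (-123414 + 95² - 95*95) = 1061 - (-123414 + 9025 - 9025) = 1061 - 1*(-123414) = 1061 + 123414 = 124475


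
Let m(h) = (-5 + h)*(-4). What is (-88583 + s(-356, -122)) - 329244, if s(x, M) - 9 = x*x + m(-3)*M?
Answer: -294986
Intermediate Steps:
m(h) = 20 - 4*h
s(x, M) = 9 + x² + 32*M (s(x, M) = 9 + (x*x + (20 - 4*(-3))*M) = 9 + (x² + (20 + 12)*M) = 9 + (x² + 32*M) = 9 + x² + 32*M)
(-88583 + s(-356, -122)) - 329244 = (-88583 + (9 + (-356)² + 32*(-122))) - 329244 = (-88583 + (9 + 126736 - 3904)) - 329244 = (-88583 + 122841) - 329244 = 34258 - 329244 = -294986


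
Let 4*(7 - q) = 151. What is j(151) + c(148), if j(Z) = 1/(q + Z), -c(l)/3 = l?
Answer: -213560/481 ≈ -443.99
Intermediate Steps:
q = -123/4 (q = 7 - ¼*151 = 7 - 151/4 = -123/4 ≈ -30.750)
c(l) = -3*l
j(Z) = 1/(-123/4 + Z)
j(151) + c(148) = 4/(-123 + 4*151) - 3*148 = 4/(-123 + 604) - 444 = 4/481 - 444 = -213560/481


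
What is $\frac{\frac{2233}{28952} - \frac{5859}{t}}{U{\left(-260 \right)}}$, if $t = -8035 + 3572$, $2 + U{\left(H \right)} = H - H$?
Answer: $- \frac{2332411}{3356176} \approx -0.69496$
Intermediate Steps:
$U{\left(H \right)} = -2$ ($U{\left(H \right)} = -2 + \left(H - H\right) = -2 + 0 = -2$)
$t = -4463$
$\frac{\frac{2233}{28952} - \frac{5859}{t}}{U{\left(-260 \right)}} = \frac{\frac{2233}{28952} - \frac{5859}{-4463}}{-2} = \left(2233 \cdot \frac{1}{28952} - - \frac{5859}{4463}\right) \left(- \frac{1}{2}\right) = \left(\frac{29}{376} + \frac{5859}{4463}\right) \left(- \frac{1}{2}\right) = \frac{2332411}{1678088} \left(- \frac{1}{2}\right) = - \frac{2332411}{3356176}$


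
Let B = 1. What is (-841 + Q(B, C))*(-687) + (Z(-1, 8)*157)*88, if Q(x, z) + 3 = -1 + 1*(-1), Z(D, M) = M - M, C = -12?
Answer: 581202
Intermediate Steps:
Z(D, M) = 0
Q(x, z) = -5 (Q(x, z) = -3 + (-1 + 1*(-1)) = -3 + (-1 - 1) = -3 - 2 = -5)
(-841 + Q(B, C))*(-687) + (Z(-1, 8)*157)*88 = (-841 - 5)*(-687) + (0*157)*88 = -846*(-687) + 0*88 = 581202 + 0 = 581202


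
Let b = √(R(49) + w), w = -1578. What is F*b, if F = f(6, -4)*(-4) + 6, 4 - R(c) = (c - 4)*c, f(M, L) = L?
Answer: 22*I*√3779 ≈ 1352.4*I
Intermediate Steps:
R(c) = 4 - c*(-4 + c) (R(c) = 4 - (c - 4)*c = 4 - (-4 + c)*c = 4 - c*(-4 + c))
F = 22 (F = -4*(-4) + 6 = 16 + 6 = 22)
b = I*√3779 (b = √((4 - 1*49² + 4*49) - 1578) = √((4 - 1*2401 + 196) - 1578) = √((4 - 2401 + 196) - 1578) = √(-2201 - 1578) = √(-3779) = I*√3779 ≈ 61.474*I)
F*b = 22*(I*√3779) = 22*I*√3779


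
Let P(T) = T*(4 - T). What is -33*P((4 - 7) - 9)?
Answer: 6336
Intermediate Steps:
-33*P((4 - 7) - 9) = -33*((4 - 7) - 9)*(4 - ((4 - 7) - 9)) = -33*(-3 - 9)*(4 - (-3 - 9)) = -(-396)*(4 - 1*(-12)) = -(-396)*(4 + 12) = -(-396)*16 = -33*(-192) = 6336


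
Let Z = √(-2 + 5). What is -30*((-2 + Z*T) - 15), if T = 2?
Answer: 510 - 60*√3 ≈ 406.08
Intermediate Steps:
Z = √3 ≈ 1.7320
-30*((-2 + Z*T) - 15) = -30*((-2 + √3*2) - 15) = -30*((-2 + 2*√3) - 15) = -30*(-17 + 2*√3) = 510 - 60*√3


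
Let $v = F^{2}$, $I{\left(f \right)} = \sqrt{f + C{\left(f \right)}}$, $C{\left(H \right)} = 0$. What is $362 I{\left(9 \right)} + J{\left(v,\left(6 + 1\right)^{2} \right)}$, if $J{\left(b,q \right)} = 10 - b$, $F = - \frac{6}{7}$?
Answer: $\frac{53668}{49} \approx 1095.3$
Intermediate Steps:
$I{\left(f \right)} = \sqrt{f}$ ($I{\left(f \right)} = \sqrt{f + 0} = \sqrt{f}$)
$F = - \frac{6}{7}$ ($F = \left(-6\right) \frac{1}{7} = - \frac{6}{7} \approx -0.85714$)
$v = \frac{36}{49}$ ($v = \left(- \frac{6}{7}\right)^{2} = \frac{36}{49} \approx 0.73469$)
$362 I{\left(9 \right)} + J{\left(v,\left(6 + 1\right)^{2} \right)} = 362 \sqrt{9} + \left(10 - \frac{36}{49}\right) = 362 \cdot 3 + \left(10 - \frac{36}{49}\right) = 1086 + \frac{454}{49} = \frac{53668}{49}$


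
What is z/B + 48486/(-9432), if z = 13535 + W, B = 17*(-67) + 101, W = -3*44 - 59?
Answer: -4894141/271956 ≈ -17.996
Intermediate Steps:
W = -191 (W = -132 - 59 = -191)
B = -1038 (B = -1139 + 101 = -1038)
z = 13344 (z = 13535 - 191 = 13344)
z/B + 48486/(-9432) = 13344/(-1038) + 48486/(-9432) = 13344*(-1/1038) + 48486*(-1/9432) = -2224/173 - 8081/1572 = -4894141/271956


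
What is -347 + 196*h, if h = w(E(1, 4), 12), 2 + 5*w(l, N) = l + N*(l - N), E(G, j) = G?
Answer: -27803/5 ≈ -5560.6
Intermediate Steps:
w(l, N) = -2/5 + l/5 + N*(l - N)/5 (w(l, N) = -2/5 + (l + N*(l - N))/5 = -2/5 + (l/5 + N*(l - N)/5) = -2/5 + l/5 + N*(l - N)/5)
h = -133/5 (h = -2/5 - 1/5*12**2 + (1/5)*1 + (1/5)*12*1 = -2/5 - 1/5*144 + 1/5 + 12/5 = -2/5 - 144/5 + 1/5 + 12/5 = -133/5 ≈ -26.600)
-347 + 196*h = -347 + 196*(-133/5) = -347 - 26068/5 = -27803/5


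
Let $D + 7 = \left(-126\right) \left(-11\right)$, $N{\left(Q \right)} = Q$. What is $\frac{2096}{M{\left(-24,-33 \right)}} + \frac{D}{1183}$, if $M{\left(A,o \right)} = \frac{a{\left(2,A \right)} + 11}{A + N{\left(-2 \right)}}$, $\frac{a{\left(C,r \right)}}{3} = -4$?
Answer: $\frac{9210021}{169} \approx 54497.0$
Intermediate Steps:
$a{\left(C,r \right)} = -12$ ($a{\left(C,r \right)} = 3 \left(-4\right) = -12$)
$D = 1379$ ($D = -7 - -1386 = -7 + 1386 = 1379$)
$M{\left(A,o \right)} = - \frac{1}{-2 + A}$ ($M{\left(A,o \right)} = \frac{-12 + 11}{A - 2} = - \frac{1}{-2 + A}$)
$\frac{2096}{M{\left(-24,-33 \right)}} + \frac{D}{1183} = \frac{2096}{\left(-1\right) \frac{1}{-2 - 24}} + \frac{1379}{1183} = \frac{2096}{\left(-1\right) \frac{1}{-26}} + 1379 \cdot \frac{1}{1183} = \frac{2096}{\left(-1\right) \left(- \frac{1}{26}\right)} + \frac{197}{169} = 2096 \frac{1}{\frac{1}{26}} + \frac{197}{169} = 2096 \cdot 26 + \frac{197}{169} = 54496 + \frac{197}{169} = \frac{9210021}{169}$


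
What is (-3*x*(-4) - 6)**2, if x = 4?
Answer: 1764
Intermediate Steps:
(-3*x*(-4) - 6)**2 = (-3*4*(-4) - 6)**2 = (-12*(-4) - 6)**2 = (48 - 6)**2 = 42**2 = 1764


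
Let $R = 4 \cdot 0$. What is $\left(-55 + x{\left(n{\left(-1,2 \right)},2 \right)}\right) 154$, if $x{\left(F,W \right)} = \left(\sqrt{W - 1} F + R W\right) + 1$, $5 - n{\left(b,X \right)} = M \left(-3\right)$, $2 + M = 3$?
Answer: $-7084$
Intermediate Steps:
$M = 1$ ($M = -2 + 3 = 1$)
$R = 0$
$n{\left(b,X \right)} = 8$ ($n{\left(b,X \right)} = 5 - 1 \left(-3\right) = 5 - -3 = 5 + 3 = 8$)
$x{\left(F,W \right)} = 1 + F \sqrt{-1 + W}$ ($x{\left(F,W \right)} = \left(\sqrt{W - 1} F + 0 W\right) + 1 = \left(\sqrt{-1 + W} F + 0\right) + 1 = \left(F \sqrt{-1 + W} + 0\right) + 1 = F \sqrt{-1 + W} + 1 = 1 + F \sqrt{-1 + W}$)
$\left(-55 + x{\left(n{\left(-1,2 \right)},2 \right)}\right) 154 = \left(-55 + \left(1 + 8 \sqrt{-1 + 2}\right)\right) 154 = \left(-55 + \left(1 + 8 \sqrt{1}\right)\right) 154 = \left(-55 + \left(1 + 8 \cdot 1\right)\right) 154 = \left(-55 + \left(1 + 8\right)\right) 154 = \left(-55 + 9\right) 154 = \left(-46\right) 154 = -7084$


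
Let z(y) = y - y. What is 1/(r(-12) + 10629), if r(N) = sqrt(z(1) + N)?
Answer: 3543/37658551 - 2*I*sqrt(3)/112975653 ≈ 9.4082e-5 - 3.0662e-8*I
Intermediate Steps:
z(y) = 0
r(N) = sqrt(N) (r(N) = sqrt(0 + N) = sqrt(N))
1/(r(-12) + 10629) = 1/(sqrt(-12) + 10629) = 1/(2*I*sqrt(3) + 10629) = 1/(10629 + 2*I*sqrt(3))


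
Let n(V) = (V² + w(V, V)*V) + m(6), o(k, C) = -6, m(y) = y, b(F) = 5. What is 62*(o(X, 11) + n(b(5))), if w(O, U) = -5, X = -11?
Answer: 0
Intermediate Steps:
n(V) = 6 + V² - 5*V (n(V) = (V² - 5*V) + 6 = 6 + V² - 5*V)
62*(o(X, 11) + n(b(5))) = 62*(-6 + (6 + 5² - 5*5)) = 62*(-6 + (6 + 25 - 25)) = 62*(-6 + 6) = 62*0 = 0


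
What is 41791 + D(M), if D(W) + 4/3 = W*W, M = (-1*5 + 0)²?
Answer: 127244/3 ≈ 42415.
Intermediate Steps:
M = 25 (M = (-5 + 0)² = (-5)² = 25)
D(W) = -4/3 + W² (D(W) = -4/3 + W*W = -4/3 + W²)
41791 + D(M) = 41791 + (-4/3 + 25²) = 41791 + (-4/3 + 625) = 41791 + 1871/3 = 127244/3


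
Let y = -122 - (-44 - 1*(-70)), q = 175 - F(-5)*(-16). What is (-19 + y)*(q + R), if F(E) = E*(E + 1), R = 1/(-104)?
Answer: -8596993/104 ≈ -82663.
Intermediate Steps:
R = -1/104 ≈ -0.0096154
F(E) = E*(1 + E)
q = 495 (q = 175 - (-5*(1 - 5))*(-16) = 175 - (-5*(-4))*(-16) = 175 - 20*(-16) = 175 - 1*(-320) = 175 + 320 = 495)
y = -148 (y = -122 - (-44 + 70) = -122 - 1*26 = -122 - 26 = -148)
(-19 + y)*(q + R) = (-19 - 148)*(495 - 1/104) = -167*51479/104 = -8596993/104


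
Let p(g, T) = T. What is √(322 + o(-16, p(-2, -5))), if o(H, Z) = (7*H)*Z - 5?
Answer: √877 ≈ 29.614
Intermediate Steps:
o(H, Z) = -5 + 7*H*Z (o(H, Z) = 7*H*Z - 5 = -5 + 7*H*Z)
√(322 + o(-16, p(-2, -5))) = √(322 + (-5 + 7*(-16)*(-5))) = √(322 + (-5 + 560)) = √(322 + 555) = √877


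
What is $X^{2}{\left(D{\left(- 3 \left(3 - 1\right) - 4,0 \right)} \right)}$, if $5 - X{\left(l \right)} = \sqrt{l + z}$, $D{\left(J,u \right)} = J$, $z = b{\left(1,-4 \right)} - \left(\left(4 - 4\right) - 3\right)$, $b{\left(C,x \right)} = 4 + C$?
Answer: $\left(5 - i \sqrt{2}\right)^{2} \approx 23.0 - 14.142 i$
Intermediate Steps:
$z = 8$ ($z = \left(4 + 1\right) - \left(\left(4 - 4\right) - 3\right) = 5 - \left(0 - 3\right) = 5 - -3 = 5 + 3 = 8$)
$X{\left(l \right)} = 5 - \sqrt{8 + l}$ ($X{\left(l \right)} = 5 - \sqrt{l + 8} = 5 - \sqrt{8 + l}$)
$X^{2}{\left(D{\left(- 3 \left(3 - 1\right) - 4,0 \right)} \right)} = \left(5 - \sqrt{8 - \left(4 + 3 \left(3 - 1\right)\right)}\right)^{2} = \left(5 - \sqrt{8 - 10}\right)^{2} = \left(5 - \sqrt{-2}\right)^{2} = \left(5 - i \sqrt{2}\right)^{2}$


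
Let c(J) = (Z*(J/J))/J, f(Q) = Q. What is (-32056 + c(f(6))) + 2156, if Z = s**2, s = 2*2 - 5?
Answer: -179399/6 ≈ -29900.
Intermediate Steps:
s = -1 (s = 4 - 5 = -1)
Z = 1 (Z = (-1)**2 = 1)
c(J) = 1/J (c(J) = (1*(J/J))/J = (1*1)/J = 1/J)
(-32056 + c(f(6))) + 2156 = (-32056 + 1/6) + 2156 = -192335/6 + 2156 = -179399/6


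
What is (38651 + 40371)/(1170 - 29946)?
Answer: -39511/14388 ≈ -2.7461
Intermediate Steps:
(38651 + 40371)/(1170 - 29946) = 79022/(-28776) = 79022*(-1/28776) = -39511/14388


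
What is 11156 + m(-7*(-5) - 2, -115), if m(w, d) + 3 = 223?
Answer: 11376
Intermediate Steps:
m(w, d) = 220 (m(w, d) = -3 + 223 = 220)
11156 + m(-7*(-5) - 2, -115) = 11156 + 220 = 11376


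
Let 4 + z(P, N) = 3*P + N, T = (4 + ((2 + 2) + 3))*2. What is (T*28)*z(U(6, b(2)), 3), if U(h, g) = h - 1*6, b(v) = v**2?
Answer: -616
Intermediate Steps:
U(h, g) = -6 + h (U(h, g) = h - 6 = -6 + h)
T = 22 (T = (4 + (4 + 3))*2 = (4 + 7)*2 = 11*2 = 22)
z(P, N) = -4 + N + 3*P (z(P, N) = -4 + (3*P + N) = -4 + (N + 3*P) = -4 + N + 3*P)
(T*28)*z(U(6, b(2)), 3) = (22*28)*(-4 + 3 + 3*(-6 + 6)) = 616*(-4 + 3 + 3*0) = 616*(-4 + 3 + 0) = 616*(-1) = -616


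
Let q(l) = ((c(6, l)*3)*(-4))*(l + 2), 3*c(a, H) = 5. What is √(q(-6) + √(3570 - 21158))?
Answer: √(80 + 2*I*√4397) ≈ 10.837 + 6.1189*I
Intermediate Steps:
c(a, H) = 5/3 (c(a, H) = (⅓)*5 = 5/3)
q(l) = -40 - 20*l (q(l) = (((5/3)*3)*(-4))*(l + 2) = (5*(-4))*(2 + l) = -20*(2 + l) = -40 - 20*l)
√(q(-6) + √(3570 - 21158)) = √((-40 - 20*(-6)) + √(3570 - 21158)) = √((-40 + 120) + √(-17588)) = √(80 + 2*I*√4397)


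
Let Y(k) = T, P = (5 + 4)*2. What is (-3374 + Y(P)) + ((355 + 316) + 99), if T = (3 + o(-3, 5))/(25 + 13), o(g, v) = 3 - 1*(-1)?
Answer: -98945/38 ≈ -2603.8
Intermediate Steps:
P = 18 (P = 9*2 = 18)
o(g, v) = 4 (o(g, v) = 3 + 1 = 4)
T = 7/38 (T = (3 + 4)/(25 + 13) = 7/38 ≈ 0.18421)
Y(k) = 7/38
(-3374 + Y(P)) + ((355 + 316) + 99) = (-3374 + 7/38) + ((355 + 316) + 99) = -128205/38 + (671 + 99) = -128205/38 + 770 = -98945/38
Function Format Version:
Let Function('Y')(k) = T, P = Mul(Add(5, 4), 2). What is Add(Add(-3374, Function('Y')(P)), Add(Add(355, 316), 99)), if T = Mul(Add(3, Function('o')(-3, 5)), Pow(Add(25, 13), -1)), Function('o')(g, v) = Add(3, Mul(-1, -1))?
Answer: Rational(-98945, 38) ≈ -2603.8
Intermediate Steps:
P = 18 (P = Mul(9, 2) = 18)
Function('o')(g, v) = 4 (Function('o')(g, v) = Add(3, 1) = 4)
T = Rational(7, 38) (T = Mul(Add(3, 4), Pow(Add(25, 13), -1)) = Mul(7, Pow(38, -1)) = Mul(7, Rational(1, 38)) = Rational(7, 38) ≈ 0.18421)
Function('Y')(k) = Rational(7, 38)
Add(Add(-3374, Function('Y')(P)), Add(Add(355, 316), 99)) = Add(Add(-3374, Rational(7, 38)), Add(Add(355, 316), 99)) = Add(Rational(-128205, 38), Add(671, 99)) = Add(Rational(-128205, 38), 770) = Rational(-98945, 38)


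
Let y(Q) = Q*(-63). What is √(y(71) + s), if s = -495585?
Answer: 3*I*√55562 ≈ 707.15*I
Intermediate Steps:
y(Q) = -63*Q
√(y(71) + s) = √(-63*71 - 495585) = √(-4473 - 495585) = √(-500058) = 3*I*√55562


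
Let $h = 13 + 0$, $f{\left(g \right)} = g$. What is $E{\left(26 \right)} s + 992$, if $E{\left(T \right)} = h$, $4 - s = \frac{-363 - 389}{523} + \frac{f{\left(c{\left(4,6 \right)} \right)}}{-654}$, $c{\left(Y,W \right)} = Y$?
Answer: $\frac{181756274}{171021} \approx 1062.8$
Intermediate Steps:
$s = \frac{931034}{171021}$ ($s = 4 - \left(\frac{-363 - 389}{523} + \frac{4}{-654}\right) = 4 - \left(\left(-363 - 389\right) \frac{1}{523} + 4 \left(- \frac{1}{654}\right)\right) = 4 - \left(\left(-752\right) \frac{1}{523} - \frac{2}{327}\right) = 4 - \left(- \frac{752}{523} - \frac{2}{327}\right) = 4 - - \frac{246950}{171021} = 4 + \frac{246950}{171021} = \frac{931034}{171021} \approx 5.444$)
$h = 13$
$E{\left(T \right)} = 13$
$E{\left(26 \right)} s + 992 = 13 \cdot \frac{931034}{171021} + 992 = \frac{12103442}{171021} + 992 = \frac{181756274}{171021}$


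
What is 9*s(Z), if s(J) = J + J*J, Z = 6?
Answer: 378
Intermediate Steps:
s(J) = J + J²
9*s(Z) = 9*(6*(1 + 6)) = 9*(6*7) = 9*42 = 378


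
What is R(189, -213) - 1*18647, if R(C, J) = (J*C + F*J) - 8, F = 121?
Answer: -84685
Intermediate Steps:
R(C, J) = -8 + 121*J + C*J (R(C, J) = (J*C + 121*J) - 8 = (C*J + 121*J) - 8 = (121*J + C*J) - 8 = -8 + 121*J + C*J)
R(189, -213) - 1*18647 = (-8 + 121*(-213) + 189*(-213)) - 1*18647 = (-8 - 25773 - 40257) - 18647 = -66038 - 18647 = -84685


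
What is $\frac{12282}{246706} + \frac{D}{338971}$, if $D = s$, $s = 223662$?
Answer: $\frac{29670999597}{41813089763} \approx 0.70961$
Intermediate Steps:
$D = 223662$
$\frac{12282}{246706} + \frac{D}{338971} = \frac{12282}{246706} + \frac{223662}{338971} = 12282 \cdot \frac{1}{246706} + 223662 \cdot \frac{1}{338971} = \frac{6141}{123353} + \frac{223662}{338971} = \frac{29670999597}{41813089763}$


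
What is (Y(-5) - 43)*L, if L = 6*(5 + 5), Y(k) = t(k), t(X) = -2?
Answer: -2700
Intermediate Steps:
Y(k) = -2
L = 60 (L = 6*10 = 60)
(Y(-5) - 43)*L = (-2 - 43)*60 = -45*60 = -2700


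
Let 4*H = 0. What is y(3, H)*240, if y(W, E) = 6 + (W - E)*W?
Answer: 3600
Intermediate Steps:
H = 0 (H = (¼)*0 = 0)
y(W, E) = 6 + W*(W - E)
y(3, H)*240 = (6 + 3² - 1*0*3)*240 = (6 + 9 + 0)*240 = 15*240 = 3600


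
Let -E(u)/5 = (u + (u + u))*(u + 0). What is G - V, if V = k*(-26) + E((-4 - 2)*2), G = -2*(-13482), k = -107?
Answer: 26342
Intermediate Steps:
E(u) = -15*u² (E(u) = -5*(u + (u + u))*(u + 0) = -5*(u + 2*u)*u = -5*3*u*u = -15*u²)
G = 26964
V = 622 (V = -107*(-26) - 15*4*(-4 - 2)² = 2782 - 15*(-6*2)² = 2782 - 15*(-12)² = 2782 - 15*144 = 2782 - 2160 = 622)
G - V = 26964 - 1*622 = 26964 - 622 = 26342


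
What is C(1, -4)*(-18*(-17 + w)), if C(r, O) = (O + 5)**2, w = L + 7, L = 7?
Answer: 54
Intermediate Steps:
w = 14 (w = 7 + 7 = 14)
C(r, O) = (5 + O)**2
C(1, -4)*(-18*(-17 + w)) = (5 - 4)**2*(-18*(-17 + 14)) = 1**2*(-18*(-3)) = 1*54 = 54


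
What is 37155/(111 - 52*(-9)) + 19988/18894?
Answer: 118929937/1823271 ≈ 65.229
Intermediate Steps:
37155/(111 - 52*(-9)) + 19988/18894 = 37155/(111 + 468) + 19988*(1/18894) = 37155/579 + 9994/9447 = 37155*(1/579) + 9994/9447 = 12385/193 + 9994/9447 = 118929937/1823271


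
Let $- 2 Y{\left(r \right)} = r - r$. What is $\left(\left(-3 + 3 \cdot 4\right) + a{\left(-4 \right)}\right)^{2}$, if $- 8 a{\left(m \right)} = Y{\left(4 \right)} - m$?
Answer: $\frac{289}{4} \approx 72.25$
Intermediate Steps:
$Y{\left(r \right)} = 0$ ($Y{\left(r \right)} = - \frac{r - r}{2} = \left(- \frac{1}{2}\right) 0 = 0$)
$a{\left(m \right)} = \frac{m}{8}$ ($a{\left(m \right)} = - \frac{0 - m}{8} = - \frac{\left(-1\right) m}{8} = \frac{m}{8}$)
$\left(\left(-3 + 3 \cdot 4\right) + a{\left(-4 \right)}\right)^{2} = \left(\left(-3 + 3 \cdot 4\right) + \frac{1}{8} \left(-4\right)\right)^{2} = \left(\left(-3 + 12\right) - \frac{1}{2}\right)^{2} = \left(9 - \frac{1}{2}\right)^{2} = \left(\frac{17}{2}\right)^{2} = \frac{289}{4}$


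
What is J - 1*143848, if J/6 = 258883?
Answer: 1409450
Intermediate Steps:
J = 1553298 (J = 6*258883 = 1553298)
J - 1*143848 = 1553298 - 1*143848 = 1553298 - 143848 = 1409450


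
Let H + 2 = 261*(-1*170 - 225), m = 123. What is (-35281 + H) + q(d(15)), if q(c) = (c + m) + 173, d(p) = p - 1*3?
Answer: -138070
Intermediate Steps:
H = -103097 (H = -2 + 261*(-1*170 - 225) = -2 + 261*(-170 - 225) = -2 + 261*(-395) = -2 - 103095 = -103097)
d(p) = -3 + p (d(p) = p - 3 = -3 + p)
q(c) = 296 + c (q(c) = (c + 123) + 173 = (123 + c) + 173 = 296 + c)
(-35281 + H) + q(d(15)) = (-35281 - 103097) + (296 + (-3 + 15)) = -138378 + (296 + 12) = -138378 + 308 = -138070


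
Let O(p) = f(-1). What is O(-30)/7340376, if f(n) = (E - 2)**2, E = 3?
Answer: 1/7340376 ≈ 1.3623e-7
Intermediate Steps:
f(n) = 1 (f(n) = (3 - 2)**2 = 1**2 = 1)
O(p) = 1
O(-30)/7340376 = 1/7340376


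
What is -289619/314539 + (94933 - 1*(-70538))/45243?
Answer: 12981283484/4743562659 ≈ 2.7366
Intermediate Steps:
-289619/314539 + (94933 - 1*(-70538))/45243 = -289619*1/314539 + (94933 + 70538)*(1/45243) = -289619/314539 + 165471*(1/45243) = -289619/314539 + 55157/15081 = 12981283484/4743562659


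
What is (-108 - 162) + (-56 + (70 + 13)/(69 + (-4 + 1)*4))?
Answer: -18499/57 ≈ -324.54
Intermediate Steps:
(-108 - 162) + (-56 + (70 + 13)/(69 + (-4 + 1)*4)) = -270 + (-56 + 83/(69 - 3*4)) = -270 + (-56 + 83/(69 - 12)) = -270 + (-56 + 83/57) = -270 - 3109/57 = -18499/57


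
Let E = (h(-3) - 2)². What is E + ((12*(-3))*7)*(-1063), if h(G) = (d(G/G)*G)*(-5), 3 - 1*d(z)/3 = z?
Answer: 275620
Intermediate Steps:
d(z) = 9 - 3*z
h(G) = -30*G (h(G) = ((9 - 3*G/G)*G)*(-5) = ((9 - 3*1)*G)*(-5) = ((9 - 3)*G)*(-5) = (6*G)*(-5) = -30*G)
E = 7744 (E = (-30*(-3) - 2)² = (90 - 2)² = 88² = 7744)
E + ((12*(-3))*7)*(-1063) = 7744 + ((12*(-3))*7)*(-1063) = 7744 - 36*7*(-1063) = 7744 - 252*(-1063) = 7744 + 267876 = 275620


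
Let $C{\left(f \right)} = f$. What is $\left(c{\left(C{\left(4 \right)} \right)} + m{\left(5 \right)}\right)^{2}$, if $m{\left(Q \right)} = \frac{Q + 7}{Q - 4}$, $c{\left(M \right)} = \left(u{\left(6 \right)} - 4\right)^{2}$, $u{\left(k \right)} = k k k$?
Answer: $2021041936$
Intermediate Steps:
$u{\left(k \right)} = k^{3}$ ($u{\left(k \right)} = k^{2} k = k^{3}$)
$c{\left(M \right)} = 44944$ ($c{\left(M \right)} = \left(6^{3} - 4\right)^{2} = \left(216 - 4\right)^{2} = 212^{2} = 44944$)
$m{\left(Q \right)} = \frac{7 + Q}{-4 + Q}$
$\left(c{\left(C{\left(4 \right)} \right)} + m{\left(5 \right)}\right)^{2} = \left(44944 + \frac{7 + 5}{-4 + 5}\right)^{2} = \left(44944 + 1^{-1} \cdot 12\right)^{2} = \left(44944 + 1 \cdot 12\right)^{2} = \left(44944 + 12\right)^{2} = 44956^{2} = 2021041936$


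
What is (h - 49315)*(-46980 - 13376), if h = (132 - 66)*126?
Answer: 2474535644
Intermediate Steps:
h = 8316 (h = 66*126 = 8316)
(h - 49315)*(-46980 - 13376) = (8316 - 49315)*(-46980 - 13376) = -40999*(-60356) = 2474535644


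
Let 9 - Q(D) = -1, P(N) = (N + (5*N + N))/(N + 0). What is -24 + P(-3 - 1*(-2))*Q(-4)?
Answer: 46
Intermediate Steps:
P(N) = 7 (P(N) = (N + 6*N)/N = (7*N)/N = 7)
Q(D) = 10 (Q(D) = 9 - 1*(-1) = 9 + 1 = 10)
-24 + P(-3 - 1*(-2))*Q(-4) = -24 + 7*10 = -24 + 70 = 46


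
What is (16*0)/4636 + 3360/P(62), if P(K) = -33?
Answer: -1120/11 ≈ -101.82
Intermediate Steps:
(16*0)/4636 + 3360/P(62) = (16*0)/4636 + 3360/(-33) = 0*(1/4636) + 3360*(-1/33) = 0 - 1120/11 = -1120/11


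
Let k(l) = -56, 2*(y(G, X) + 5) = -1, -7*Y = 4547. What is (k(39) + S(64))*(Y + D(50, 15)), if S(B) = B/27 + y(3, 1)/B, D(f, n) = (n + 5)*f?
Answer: -455377373/24192 ≈ -18823.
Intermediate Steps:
Y = -4547/7 (Y = -⅐*4547 = -4547/7 ≈ -649.57)
y(G, X) = -11/2 (y(G, X) = -5 + (½)*(-1) = -5 - ½ = -11/2)
D(f, n) = f*(5 + n) (D(f, n) = (5 + n)*f = f*(5 + n))
S(B) = -11/(2*B) + B/27 (S(B) = B/27 - 11/(2*B) = -11/(2*B) + B/27)
(k(39) + S(64))*(Y + D(50, 15)) = (-56 + (-11/2/64 + (1/27)*64))*(-4547/7 + 50*(5 + 15)) = (-56 + (-11/2*1/64 + 64/27))*(-4547/7 + 50*20) = (-56 + (-11/128 + 64/27))*(-4547/7 + 1000) = (-56 + 7895/3456)*(2453/7) = -185641/3456*2453/7 = -455377373/24192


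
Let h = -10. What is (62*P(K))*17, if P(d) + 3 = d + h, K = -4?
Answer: -17918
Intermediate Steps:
P(d) = -13 + d (P(d) = -3 + (d - 10) = -3 + (-10 + d) = -13 + d)
(62*P(K))*17 = (62*(-13 - 4))*17 = (62*(-17))*17 = -1054*17 = -17918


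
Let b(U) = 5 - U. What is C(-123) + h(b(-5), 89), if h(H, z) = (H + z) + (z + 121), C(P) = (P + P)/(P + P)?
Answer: 310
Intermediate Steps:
C(P) = 1 (C(P) = (2*P)/((2*P)) = (2*P)*(1/(2*P)) = 1)
h(H, z) = 121 + H + 2*z (h(H, z) = (H + z) + (121 + z) = 121 + H + 2*z)
C(-123) + h(b(-5), 89) = 1 + (121 + (5 - 1*(-5)) + 2*89) = 1 + (121 + (5 + 5) + 178) = 1 + (121 + 10 + 178) = 1 + 309 = 310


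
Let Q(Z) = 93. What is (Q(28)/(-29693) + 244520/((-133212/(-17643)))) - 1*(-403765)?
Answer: 143764620673542/329621993 ≈ 4.3615e+5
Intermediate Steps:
(Q(28)/(-29693) + 244520/((-133212/(-17643)))) - 1*(-403765) = (93/(-29693) + 244520/((-133212/(-17643)))) - 1*(-403765) = (93*(-1/29693) + 244520/((-133212*(-1/17643)))) + 403765 = (-93/29693 + 244520/(44404/5881)) + 403765 = (-93/29693 + 244520*(5881/44404)) + 403765 = (-93/29693 + 359505530/11101) + 403765 = 10674796669897/329621993 + 403765 = 143764620673542/329621993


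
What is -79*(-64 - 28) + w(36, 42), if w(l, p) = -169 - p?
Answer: 7057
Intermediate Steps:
-79*(-64 - 28) + w(36, 42) = -79*(-64 - 28) + (-169 - 1*42) = -79*(-92) + (-169 - 42) = 7268 - 211 = 7057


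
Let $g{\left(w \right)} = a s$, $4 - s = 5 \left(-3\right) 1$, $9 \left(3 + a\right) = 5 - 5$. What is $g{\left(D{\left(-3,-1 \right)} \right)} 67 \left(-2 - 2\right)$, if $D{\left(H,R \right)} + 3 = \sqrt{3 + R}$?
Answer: $15276$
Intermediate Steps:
$a = -3$ ($a = -3 + \frac{5 - 5}{9} = -3 + \frac{1}{9} \cdot 0 = -3 + 0 = -3$)
$s = 19$ ($s = 4 - 5 \left(-3\right) 1 = 4 - \left(-15\right) 1 = 4 - -15 = 4 + 15 = 19$)
$D{\left(H,R \right)} = -3 + \sqrt{3 + R}$
$g{\left(w \right)} = -57$ ($g{\left(w \right)} = \left(-3\right) 19 = -57$)
$g{\left(D{\left(-3,-1 \right)} \right)} 67 \left(-2 - 2\right) = \left(-57\right) 67 \left(-2 - 2\right) = - 3819 \left(-2 - 2\right) = \left(-3819\right) \left(-4\right) = 15276$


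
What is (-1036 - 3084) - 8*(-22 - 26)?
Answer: -3736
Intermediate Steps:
(-1036 - 3084) - 8*(-22 - 26) = -4120 - 8*(-48) = -4120 + 384 = -3736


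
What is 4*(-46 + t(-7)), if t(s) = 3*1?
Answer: -172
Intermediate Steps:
t(s) = 3
4*(-46 + t(-7)) = 4*(-46 + 3) = 4*(-43) = -172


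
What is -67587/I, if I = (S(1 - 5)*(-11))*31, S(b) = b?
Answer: -67587/1364 ≈ -49.551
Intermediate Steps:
I = 1364 (I = ((1 - 5)*(-11))*31 = -4*(-11)*31 = 44*31 = 1364)
-67587/I = -67587/1364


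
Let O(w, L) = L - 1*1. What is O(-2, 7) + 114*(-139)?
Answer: -15840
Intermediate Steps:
O(w, L) = -1 + L (O(w, L) = L - 1 = -1 + L)
O(-2, 7) + 114*(-139) = (-1 + 7) + 114*(-139) = 6 - 15846 = -15840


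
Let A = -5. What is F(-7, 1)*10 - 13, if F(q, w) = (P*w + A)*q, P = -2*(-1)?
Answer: 197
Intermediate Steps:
P = 2
F(q, w) = q*(-5 + 2*w) (F(q, w) = (2*w - 5)*q = (-5 + 2*w)*q = q*(-5 + 2*w))
F(-7, 1)*10 - 13 = -7*(-5 + 2*1)*10 - 13 = -7*(-5 + 2)*10 - 13 = -7*(-3)*10 - 13 = 21*10 - 13 = 210 - 13 = 197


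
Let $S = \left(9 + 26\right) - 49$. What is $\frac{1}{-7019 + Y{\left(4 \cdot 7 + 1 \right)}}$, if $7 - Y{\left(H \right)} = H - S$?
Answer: $- \frac{1}{7055} \approx -0.00014174$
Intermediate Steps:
$S = -14$ ($S = 35 - 49 = -14$)
$Y{\left(H \right)} = -7 - H$ ($Y{\left(H \right)} = 7 - \left(H - -14\right) = 7 - \left(H + 14\right) = 7 - \left(14 + H\right) = -7 - H$)
$\frac{1}{-7019 + Y{\left(4 \cdot 7 + 1 \right)}} = \frac{1}{-7019 - \left(8 + 28\right)} = \frac{1}{-7019 - 36} = \frac{1}{-7055} = - \frac{1}{7055}$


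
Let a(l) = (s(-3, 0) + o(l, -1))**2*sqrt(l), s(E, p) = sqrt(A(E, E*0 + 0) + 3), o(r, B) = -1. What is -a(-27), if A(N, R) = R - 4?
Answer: -6*sqrt(3) ≈ -10.392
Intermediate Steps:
A(N, R) = -4 + R
s(E, p) = I (s(E, p) = sqrt((-4 + (E*0 + 0)) + 3) = sqrt((-4 + (0 + 0)) + 3) = sqrt((-4 + 0) + 3) = sqrt(-4 + 3) = sqrt(-1) = I)
a(l) = sqrt(l)*(-1 + I)**2 (a(l) = (I - 1)**2*sqrt(l) = (-1 + I)**2*sqrt(l) = sqrt(l)*(-1 + I)**2)
-a(-27) = -sqrt(-27)*(1 - I)**2 = -3*I*sqrt(3)*(1 - I)**2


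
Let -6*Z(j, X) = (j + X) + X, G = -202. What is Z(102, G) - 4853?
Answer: -14408/3 ≈ -4802.7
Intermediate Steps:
Z(j, X) = -X/3 - j/6 (Z(j, X) = -((j + X) + X)/6 = -((X + j) + X)/6 = -(j + 2*X)/6 = -X/3 - j/6)
Z(102, G) - 4853 = (-1/3*(-202) - 1/6*102) - 4853 = (202/3 - 17) - 4853 = 151/3 - 4853 = -14408/3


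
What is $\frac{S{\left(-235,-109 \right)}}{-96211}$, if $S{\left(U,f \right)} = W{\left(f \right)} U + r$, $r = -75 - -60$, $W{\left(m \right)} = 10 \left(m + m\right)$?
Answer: $- \frac{512285}{96211} \approx -5.3246$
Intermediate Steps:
$W{\left(m \right)} = 20 m$ ($W{\left(m \right)} = 10 \cdot 2 m = 20 m$)
$r = -15$ ($r = -75 + 60 = -15$)
$S{\left(U,f \right)} = -15 + 20 U f$ ($S{\left(U,f \right)} = 20 f U - 15 = 20 U f - 15 = -15 + 20 U f$)
$\frac{S{\left(-235,-109 \right)}}{-96211} = \frac{-15 + 20 \left(-235\right) \left(-109\right)}{-96211} = \left(-15 + 512300\right) \left(- \frac{1}{96211}\right) = 512285 \left(- \frac{1}{96211}\right) = - \frac{512285}{96211}$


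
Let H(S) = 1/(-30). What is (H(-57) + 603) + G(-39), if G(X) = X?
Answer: 16919/30 ≈ 563.97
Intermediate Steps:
H(S) = -1/30
(H(-57) + 603) + G(-39) = (-1/30 + 603) - 39 = 18089/30 - 39 = 16919/30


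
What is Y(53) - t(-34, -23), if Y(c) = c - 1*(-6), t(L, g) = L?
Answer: 93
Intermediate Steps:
Y(c) = 6 + c (Y(c) = c + 6 = 6 + c)
Y(53) - t(-34, -23) = (6 + 53) - 1*(-34) = 59 + 34 = 93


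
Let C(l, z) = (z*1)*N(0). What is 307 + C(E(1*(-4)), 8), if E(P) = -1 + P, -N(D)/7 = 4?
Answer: 83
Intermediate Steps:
N(D) = -28 (N(D) = -7*4 = -28)
C(l, z) = -28*z (C(l, z) = (z*1)*(-28) = z*(-28) = -28*z)
307 + C(E(1*(-4)), 8) = 307 - 28*8 = 307 - 224 = 83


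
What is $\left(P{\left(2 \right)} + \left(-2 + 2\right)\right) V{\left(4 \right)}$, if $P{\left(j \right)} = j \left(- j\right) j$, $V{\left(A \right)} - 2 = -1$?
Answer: $-8$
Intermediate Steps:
$V{\left(A \right)} = 1$ ($V{\left(A \right)} = 2 - 1 = 1$)
$P{\left(j \right)} = - j^{3}$ ($P{\left(j \right)} = - j^{2} j = - j^{3}$)
$\left(P{\left(2 \right)} + \left(-2 + 2\right)\right) V{\left(4 \right)} = \left(- 2^{3} + \left(-2 + 2\right)\right) 1 = \left(\left(-1\right) 8 + 0\right) 1 = \left(-8 + 0\right) 1 = \left(-8\right) 1 = -8$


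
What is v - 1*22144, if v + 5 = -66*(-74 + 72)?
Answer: -22017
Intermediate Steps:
v = 127 (v = -5 - 66*(-74 + 72) = -5 - 66*(-2) = -5 + 132 = 127)
v - 1*22144 = 127 - 1*22144 = 127 - 22144 = -22017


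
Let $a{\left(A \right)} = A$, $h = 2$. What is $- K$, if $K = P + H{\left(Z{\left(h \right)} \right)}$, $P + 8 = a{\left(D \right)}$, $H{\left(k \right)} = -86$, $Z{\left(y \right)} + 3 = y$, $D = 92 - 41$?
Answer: $43$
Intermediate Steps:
$D = 51$
$Z{\left(y \right)} = -3 + y$
$P = 43$ ($P = -8 + 51 = 43$)
$K = -43$ ($K = 43 - 86 = -43$)
$- K = \left(-1\right) \left(-43\right) = 43$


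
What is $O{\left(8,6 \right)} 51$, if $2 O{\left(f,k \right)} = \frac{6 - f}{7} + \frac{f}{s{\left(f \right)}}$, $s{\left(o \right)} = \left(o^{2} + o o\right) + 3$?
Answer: $- \frac{5253}{917} \approx -5.7285$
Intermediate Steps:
$s{\left(o \right)} = 3 + 2 o^{2}$ ($s{\left(o \right)} = \left(o^{2} + o^{2}\right) + 3 = 2 o^{2} + 3 = 3 + 2 o^{2}$)
$O{\left(f,k \right)} = \frac{3}{7} - \frac{f}{14} + \frac{f}{2 \left(3 + 2 f^{2}\right)}$ ($O{\left(f,k \right)} = \frac{\frac{6 - f}{7} + \frac{f}{3 + 2 f^{2}}}{2} = \frac{\left(6 - f\right) \frac{1}{7} + \frac{f}{3 + 2 f^{2}}}{2} = \frac{\left(\frac{6}{7} - \frac{f}{7}\right) + \frac{f}{3 + 2 f^{2}}}{2} = \frac{\frac{6}{7} - \frac{f}{7} + \frac{f}{3 + 2 f^{2}}}{2} = \frac{3}{7} - \frac{f}{14} + \frac{f}{2 \left(3 + 2 f^{2}\right)}$)
$O{\left(8,6 \right)} 51 = \frac{7 \cdot 8 + \left(3 + 2 \cdot 8^{2}\right) \left(6 - 8\right)}{14 \left(3 + 2 \cdot 8^{2}\right)} 51 = \frac{56 + \left(3 + 2 \cdot 64\right) \left(6 - 8\right)}{14 \left(3 + 2 \cdot 64\right)} 51 = \frac{56 + \left(3 + 128\right) \left(-2\right)}{14 \left(3 + 128\right)} 51 = \frac{56 + 131 \left(-2\right)}{14 \cdot 131} \cdot 51 = \frac{1}{14} \cdot \frac{1}{131} \left(56 - 262\right) 51 = \frac{1}{14} \cdot \frac{1}{131} \left(-206\right) 51 = \left(- \frac{103}{917}\right) 51 = - \frac{5253}{917}$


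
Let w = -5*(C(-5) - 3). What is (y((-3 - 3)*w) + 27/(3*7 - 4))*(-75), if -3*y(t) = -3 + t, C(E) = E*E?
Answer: 277200/17 ≈ 16306.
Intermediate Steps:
C(E) = E**2
w = -110 (w = -5*((-5)**2 - 3) = -5*(25 - 3) = -5*22 = -110)
y(t) = 1 - t/3 (y(t) = -(-3 + t)/3 = 1 - t/3)
(y((-3 - 3)*w) + 27/(3*7 - 4))*(-75) = ((1 - (-3 - 3)*(-110)/3) + 27/(3*7 - 4))*(-75) = ((1 - (-2)*(-110)) + 27/(21 - 4))*(-75) = ((1 - 1/3*660) + 27/17)*(-75) = ((1 - 220) + 27*(1/17))*(-75) = (-219 + 27/17)*(-75) = -3696/17*(-75) = 277200/17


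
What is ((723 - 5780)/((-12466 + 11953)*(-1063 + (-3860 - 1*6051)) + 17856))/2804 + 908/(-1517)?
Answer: -14378769220045/24022666596024 ≈ -0.59855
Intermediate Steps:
((723 - 5780)/((-12466 + 11953)*(-1063 + (-3860 - 1*6051)) + 17856))/2804 + 908/(-1517) = -5057/(-513*(-1063 + (-3860 - 6051)) + 17856)*(1/2804) + 908*(-1/1517) = -5057/(-513*(-1063 - 9911) + 17856)*(1/2804) - 908/1517 = -5057/(-513*(-10974) + 17856)*(1/2804) - 908/1517 = -5057/(5629662 + 17856)*(1/2804) - 908/1517 = -5057/5647518*(1/2804) - 908/1517 = -5057*1/5647518*(1/2804) - 908/1517 = -5057/5647518*1/2804 - 908/1517 = -5057/15835640472 - 908/1517 = -14378769220045/24022666596024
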